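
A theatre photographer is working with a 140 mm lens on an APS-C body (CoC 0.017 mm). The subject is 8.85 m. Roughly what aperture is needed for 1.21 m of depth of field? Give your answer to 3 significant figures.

f/9.01

Write h = H − f = f²/(N·c). The thin-lens limits are Dn = s·h/(h + (s−f)) and Df = s·h/(h − (s−f)), so DoF = Df − Dn = 2·s·(s−f)·h / (h² − (s−f)²).
That is a quadratic in h: DoF·h² − 2·s·(s−f)·h − DoF·(s−f)² = 0 ⇒ h = (s−f)·(s + √(s² + DoF²)) / DoF = 8710 × (8850 + √(8850² + 1210²)) / 1210 = 8710 × (8850 + 8932.33) / 1210 ≈ 128003 mm.
Then N = f²/(c·h) = 140² / (0.017 × 128003) = 19600 / 2176.1 ≈ 9.01.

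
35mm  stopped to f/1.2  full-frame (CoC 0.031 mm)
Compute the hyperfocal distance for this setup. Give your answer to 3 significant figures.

Hyperfocal distance H = f²/(N·c) + f = 35²/(1.2 × 0.031) + 35 = 1225/0.0372 + 35 ≈ 32965.1 mm ≈ 33.0 m.

33.0 m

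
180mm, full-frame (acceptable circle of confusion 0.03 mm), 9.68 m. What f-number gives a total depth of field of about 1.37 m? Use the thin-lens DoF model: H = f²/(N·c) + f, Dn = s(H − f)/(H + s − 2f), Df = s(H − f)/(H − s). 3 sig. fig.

f/8

Write h = H − f = f²/(N·c). The thin-lens limits are Dn = s·h/(h + (s−f)) and Df = s·h/(h − (s−f)), so DoF = Df − Dn = 2·s·(s−f)·h / (h² − (s−f)²).
That is a quadratic in h: DoF·h² − 2·s·(s−f)·h − DoF·(s−f)² = 0 ⇒ h = (s−f)·(s + √(s² + DoF²)) / DoF = 9500 × (9680 + √(9680² + 1370²)) / 1370 = 9500 × (9680 + 9776.47) / 1370 ≈ 134917 mm.
Then N = f²/(c·h) = 180² / (0.03 × 134917) = 32400 / 4047.5 ≈ 8.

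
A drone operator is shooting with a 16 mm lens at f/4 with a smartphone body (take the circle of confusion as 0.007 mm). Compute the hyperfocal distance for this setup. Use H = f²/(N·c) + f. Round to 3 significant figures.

Hyperfocal distance H = f²/(N·c) + f = 16²/(4 × 0.007) + 16 = 256/0.028 + 16 ≈ 9158.9 mm ≈ 9.16 m.

9.16 m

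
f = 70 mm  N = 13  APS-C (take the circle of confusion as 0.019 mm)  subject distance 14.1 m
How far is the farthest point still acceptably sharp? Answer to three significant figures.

48.2 m

Hyperfocal distance H = f²/(N·c) + f = 70²/(13 × 0.019) + 70 = 4900/0.247 + 70 ≈ 19908.1 mm ≈ 19.91 m.
Far limit Df = s·(H − f)/(H − s) = 14100 × (19908.1 − 70) / (19908.1 − 14100) = 14100 × 19838.1 / 5808.1 ≈ 48160 mm ≈ 48.2 m.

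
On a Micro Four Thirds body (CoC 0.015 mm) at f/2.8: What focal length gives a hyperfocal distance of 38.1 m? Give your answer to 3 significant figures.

From H = f²/(N·c) + f, with f ≪ H: f ≈ √(H·N·c) = √(38100 × 2.8 × 0.015) = √1600.2 ≈ 40.00 mm.
The +f correction barely moves this — solving exactly, f² + N·c·f − N·c·H = 0 ⇒ f = (−N·c + √((N·c)² + 4·N·c·H))/2 = (−0.042 + √6400.8)/2 ≈ 39.982 mm, so f ≈ 40.0 mm.

40.0 mm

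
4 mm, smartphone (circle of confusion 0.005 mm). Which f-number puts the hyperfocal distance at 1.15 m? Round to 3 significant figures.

Rearrange H = f²/(N·c) + f for N: N = f² / ((H − f)·c).
N = 4² / ((1150 − 4) × 0.005) = 16 / 5.730 ≈ 2.79.

f/2.79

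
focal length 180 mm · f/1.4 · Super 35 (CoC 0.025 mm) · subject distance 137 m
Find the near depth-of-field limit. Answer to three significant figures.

Hyperfocal distance H = f²/(N·c) + f = 180²/(1.4 × 0.025) + 180 = 32400/0.035 + 180 ≈ 925894.3 mm ≈ 925.9 m.
Near limit Dn = s·(H − f)/(H + s − 2f) = 137000 × (925894.3 − 180) / (925894.3 + 137000 − 2 × 180) = 137000 × 925714.3 / 1062534.3 ≈ 119359 mm ≈ 119 m.

119 m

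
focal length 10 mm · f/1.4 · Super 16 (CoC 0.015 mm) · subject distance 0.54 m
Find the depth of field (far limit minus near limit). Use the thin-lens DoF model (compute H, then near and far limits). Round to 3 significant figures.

Hyperfocal distance H = f²/(N·c) + f = 10²/(1.4 × 0.015) + 10 = 100/0.021 + 10 ≈ 4771.9 mm ≈ 4.772 m.
Near limit Dn = s·(H − f)/(H + s − 2f) = 540 × (4771.9 − 10) / (4771.9 + 540 − 2 × 10) = 540 × 4761.9 / 5291.9 ≈ 485.92 mm.
Far limit Df = s·(H − f)/(H − s) = 540 × (4771.9 − 10) / (4771.9 − 540) = 540 × 4761.9 / 4231.9 ≈ 607.63 mm.
Depth of field = Df − Dn = 607.63 − 485.92 ≈ 121.71 mm.

122 mm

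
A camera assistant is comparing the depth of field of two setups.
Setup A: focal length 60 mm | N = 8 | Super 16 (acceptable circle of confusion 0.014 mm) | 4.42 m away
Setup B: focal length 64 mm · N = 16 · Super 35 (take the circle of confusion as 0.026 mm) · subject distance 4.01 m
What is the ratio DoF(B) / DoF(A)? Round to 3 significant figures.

Setup A: H = 60²/(8×0.014) + 60 ≈ 32202.9 mm; DoF = Df − Dn = 5113.6 − 3892.1 ≈ 1221.5 mm.
Setup B: H = 64²/(16×0.026) + 64 ≈ 9910.2 mm; DoF = Df − Dn = 6691.9 − 2862.7 ≈ 3829.2 mm.
Ratio = 3829.2 / 1221.5 ≈ 3.13.

3.13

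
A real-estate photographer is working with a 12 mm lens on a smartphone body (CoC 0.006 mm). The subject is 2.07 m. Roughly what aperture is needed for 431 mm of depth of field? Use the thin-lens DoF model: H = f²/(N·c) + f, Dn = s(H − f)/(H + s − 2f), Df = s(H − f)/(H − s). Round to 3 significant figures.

Write h = H − f = f²/(N·c). The thin-lens limits are Dn = s·h/(h + (s−f)) and Df = s·h/(h − (s−f)), so DoF = Df − Dn = 2·s·(s−f)·h / (h² − (s−f)²).
That is a quadratic in h: DoF·h² − 2·s·(s−f)·h − DoF·(s−f)² = 0 ⇒ h = (s−f)·(s + √(s² + DoF²)) / DoF = 2058 × (2070 + √(2070² + 431²)) / 431 = 2058 × (2070 + 2114.39) / 431 ≈ 19980 mm.
Then N = f²/(c·h) = 12² / (0.006 × 19980) = 144 / 119.88 ≈ 1.20.

f/1.20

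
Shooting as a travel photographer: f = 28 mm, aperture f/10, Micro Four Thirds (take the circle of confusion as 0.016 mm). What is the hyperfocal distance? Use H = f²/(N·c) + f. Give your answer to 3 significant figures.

Hyperfocal distance H = f²/(N·c) + f = 28²/(10 × 0.016) + 28 = 784/0.16 + 28 ≈ 4928.0 mm ≈ 4.93 m.

4.93 m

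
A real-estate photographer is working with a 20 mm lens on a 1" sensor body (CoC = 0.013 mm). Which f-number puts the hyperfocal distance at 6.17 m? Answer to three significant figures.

f/5

Rearrange H = f²/(N·c) + f for N: N = f² / ((H − f)·c).
N = 20² / ((6170 − 20) × 0.013) = 400 / 79.95 ≈ 5.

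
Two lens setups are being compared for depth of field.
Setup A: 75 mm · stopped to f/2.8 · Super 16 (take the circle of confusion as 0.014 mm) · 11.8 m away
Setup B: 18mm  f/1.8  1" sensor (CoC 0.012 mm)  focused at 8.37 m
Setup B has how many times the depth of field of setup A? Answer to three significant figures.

6.96

Setup A: H = 75²/(2.8×0.014) + 75 ≈ 143569.9 mm; DoF = Df − Dn = 12850.0 − 10908.7 ≈ 1941.3 mm.
Setup B: H = 18²/(1.8×0.012) + 18 ≈ 15018.0 mm; DoF = Df − Dn = 18885 − 5376 ≈ 13509 mm.
Ratio = 13509 / 1941.3 ≈ 6.96.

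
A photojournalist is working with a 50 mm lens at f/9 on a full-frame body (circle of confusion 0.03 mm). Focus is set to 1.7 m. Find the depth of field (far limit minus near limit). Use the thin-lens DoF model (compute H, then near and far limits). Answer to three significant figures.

Hyperfocal distance H = f²/(N·c) + f = 50²/(9 × 0.03) + 50 = 2500/0.27 + 50 ≈ 9309.3 mm ≈ 9.309 m.
Near limit Dn = s·(H − f)/(H + s − 2f) = 1700 × (9309.3 − 50) / (9309.3 + 1700 − 2 × 50) = 1700 × 9259.3 / 10909.3 ≈ 1442.88 mm.
Far limit Df = s·(H − f)/(H − s) = 1700 × (9309.3 − 50) / (9309.3 − 1700) = 1700 × 9259.3 / 7609.3 ≈ 2068.63 mm.
Depth of field = Df − Dn = 2068.63 − 1442.88 ≈ 625.75 mm ≈ 0.626 m.

0.626 m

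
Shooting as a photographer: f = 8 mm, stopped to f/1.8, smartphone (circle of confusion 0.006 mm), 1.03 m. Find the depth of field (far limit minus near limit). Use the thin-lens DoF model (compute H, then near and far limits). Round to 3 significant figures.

Hyperfocal distance H = f²/(N·c) + f = 8²/(1.8 × 0.006) + 8 = 64/0.0108 + 8 ≈ 5933.9 mm ≈ 5.934 m.
Near limit Dn = s·(H − f)/(H + s − 2f) = 1030 × (5933.9 − 8) / (5933.9 + 1030 − 2 × 8) = 1030 × 5925.9 / 6947.9 ≈ 878.49 mm.
Far limit Df = s·(H − f)/(H − s) = 1030 × (5933.9 − 8) / (5933.9 − 1030) = 1030 × 5925.9 / 4903.9 ≈ 1244.66 mm.
Depth of field = Df − Dn = 1244.66 − 878.49 ≈ 366.17 mm.

366 mm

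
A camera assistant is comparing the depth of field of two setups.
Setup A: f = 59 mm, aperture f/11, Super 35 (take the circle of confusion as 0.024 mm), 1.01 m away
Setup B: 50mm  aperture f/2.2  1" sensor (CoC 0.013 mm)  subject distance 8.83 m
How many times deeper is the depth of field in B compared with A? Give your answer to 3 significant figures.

12.2

Setup A: H = 59²/(11×0.024) + 59 ≈ 13244.6 mm; DoF = Df − Dn = 1088.51 − 942.06 ≈ 146.45 mm.
Setup B: H = 50²/(2.2×0.013) + 50 ≈ 87462.6 mm; DoF = Df − Dn = 9815.9 − 8024.0 ≈ 1791.9 mm.
Ratio = 1791.9 / 146.45 ≈ 12.2.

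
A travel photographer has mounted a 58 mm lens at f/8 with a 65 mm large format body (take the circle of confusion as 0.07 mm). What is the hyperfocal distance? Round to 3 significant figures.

Hyperfocal distance H = f²/(N·c) + f = 58²/(8 × 0.07) + 58 = 3364/0.56 + 58 ≈ 6065.1 mm ≈ 6.07 m.

6.07 m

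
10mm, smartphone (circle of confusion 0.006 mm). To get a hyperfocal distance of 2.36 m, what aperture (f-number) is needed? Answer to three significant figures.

Rearrange H = f²/(N·c) + f for N: N = f² / ((H − f)·c).
N = 10² / ((2360 − 10) × 0.006) = 100 / 14.10 ≈ 7.09.

f/7.09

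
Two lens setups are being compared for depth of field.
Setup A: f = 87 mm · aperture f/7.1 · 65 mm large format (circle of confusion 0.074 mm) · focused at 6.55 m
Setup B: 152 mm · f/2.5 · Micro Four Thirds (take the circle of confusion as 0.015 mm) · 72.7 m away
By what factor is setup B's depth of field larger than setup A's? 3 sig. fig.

2.36

Setup A: H = 87²/(7.1×0.074) + 87 ≈ 14493.2 mm; DoF = Df − Dn = 11879.4 − 4521.5 ≈ 7357.9 mm.
Setup B: H = 152²/(2.5×0.015) + 152 ≈ 616258.7 mm; DoF = Df − Dn = 82403 − 65041 ≈ 17362 mm.
Ratio = 17362 / 7357.9 ≈ 2.36.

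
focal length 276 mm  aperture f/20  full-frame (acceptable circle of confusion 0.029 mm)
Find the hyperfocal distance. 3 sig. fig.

Hyperfocal distance H = f²/(N·c) + f = 276²/(20 × 0.029) + 276 = 76176/0.58 + 276 ≈ 131613.9 mm ≈ 132 m.

132 m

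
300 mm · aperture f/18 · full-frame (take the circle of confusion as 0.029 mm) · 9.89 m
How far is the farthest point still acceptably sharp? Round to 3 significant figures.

10.5 m

Hyperfocal distance H = f²/(N·c) + f = 300²/(18 × 0.029) + 300 = 90000/0.522 + 300 ≈ 172713.8 mm ≈ 172.7 m.
Far limit Df = s·(H − f)/(H − s) = 9890 × (172713.8 − 300) / (172713.8 − 9890) = 9890 × 172413.8 / 162823.8 ≈ 10473 mm ≈ 10.5 m.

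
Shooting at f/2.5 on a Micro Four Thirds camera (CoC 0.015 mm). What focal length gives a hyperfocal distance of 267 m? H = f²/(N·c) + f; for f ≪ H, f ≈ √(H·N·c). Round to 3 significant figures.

100 mm

From H = f²/(N·c) + f, with f ≪ H: f ≈ √(H·N·c) = √(267000 × 2.5 × 0.015) = √10012 ≈ 100.1 mm.
The +f correction barely moves this — solving exactly, f² + N·c·f − N·c·H = 0 ⇒ f = (−N·c + √((N·c)² + 4·N·c·H))/2 = (−0.0375 + √40050)/2 ≈ 100.04 mm, so f ≈ 100 mm.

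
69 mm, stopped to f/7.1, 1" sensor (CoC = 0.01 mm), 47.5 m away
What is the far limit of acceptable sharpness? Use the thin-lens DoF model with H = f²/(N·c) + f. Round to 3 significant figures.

Hyperfocal distance H = f²/(N·c) + f = 69²/(7.1 × 0.01) + 69 = 4761/0.071 + 69 ≈ 67125.3 mm ≈ 67.13 m.
Far limit Df = s·(H − f)/(H − s) = 47500 × (67125.3 − 69) / (67125.3 − 47500) = 47500 × 67056.3 / 19625.3 ≈ 162299 mm ≈ 162 m.

162 m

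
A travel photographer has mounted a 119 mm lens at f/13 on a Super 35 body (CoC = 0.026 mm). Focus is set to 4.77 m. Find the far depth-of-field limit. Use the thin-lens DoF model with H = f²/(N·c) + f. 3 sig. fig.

Hyperfocal distance H = f²/(N·c) + f = 119²/(13 × 0.026) + 119 = 14161/0.338 + 119 ≈ 42015.4 mm ≈ 42.02 m.
Far limit Df = s·(H − f)/(H − s) = 4770 × (42015.4 − 119) / (42015.4 − 4770) = 4770 × 41896.4 / 37245.4 ≈ 5365.7 mm ≈ 5.37 m.

5.37 m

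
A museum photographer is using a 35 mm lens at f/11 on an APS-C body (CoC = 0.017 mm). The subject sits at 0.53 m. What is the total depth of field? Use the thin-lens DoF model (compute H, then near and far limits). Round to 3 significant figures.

80.6 mm

Hyperfocal distance H = f²/(N·c) + f = 35²/(11 × 0.017) + 35 = 1225/0.187 + 35 ≈ 6585.8 mm ≈ 6.586 m.
Near limit Dn = s·(H − f)/(H + s − 2f) = 530 × (6585.8 − 35) / (6585.8 + 530 − 2 × 35) = 530 × 6550.8 / 7045.8 ≈ 492.765 mm.
Far limit Df = s·(H − f)/(H − s) = 530 × (6585.8 − 35) / (6585.8 − 530) = 530 × 6550.8 / 6055.8 ≈ 573.322 mm.
Depth of field = Df − Dn = 573.322 − 492.765 ≈ 80.557 mm.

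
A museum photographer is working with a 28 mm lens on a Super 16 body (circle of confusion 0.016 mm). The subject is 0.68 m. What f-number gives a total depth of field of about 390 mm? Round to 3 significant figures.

f/20

Write h = H − f = f²/(N·c). The thin-lens limits are Dn = s·h/(h + (s−f)) and Df = s·h/(h − (s−f)), so DoF = Df − Dn = 2·s·(s−f)·h / (h² − (s−f)²).
That is a quadratic in h: DoF·h² − 2·s·(s−f)·h − DoF·(s−f)² = 0 ⇒ h = (s−f)·(s + √(s² + DoF²)) / DoF = 652 × (680 + √(680² + 390²)) / 390 = 652 × (680 + 783.901) / 390 ≈ 2447.3 mm.
Then N = f²/(c·h) = 28² / (0.016 × 2447.3) = 784 / 39.157 ≈ 20.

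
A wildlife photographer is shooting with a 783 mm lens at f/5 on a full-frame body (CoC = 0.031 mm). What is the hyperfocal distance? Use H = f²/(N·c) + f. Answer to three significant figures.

3960 m

Hyperfocal distance H = f²/(N·c) + f = 783²/(5 × 0.031) + 783 = 613089/0.155 + 783 ≈ 3956195.9 mm ≈ 3960 m.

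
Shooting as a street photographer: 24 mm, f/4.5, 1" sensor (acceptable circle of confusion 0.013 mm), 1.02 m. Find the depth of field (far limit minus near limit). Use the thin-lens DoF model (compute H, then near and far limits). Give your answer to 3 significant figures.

Hyperfocal distance H = f²/(N·c) + f = 24²/(4.5 × 0.013) + 24 = 576/0.0585 + 24 ≈ 9870.2 mm ≈ 9.870 m.
Near limit Dn = s·(H − f)/(H + s − 2f) = 1020 × (9870.2 − 24) / (9870.2 + 1020 − 2 × 24) = 1020 × 9846.2 / 10842.2 ≈ 926.30 mm.
Far limit Df = s·(H − f)/(H − s) = 1020 × (9870.2 − 24) / (9870.2 − 1020) = 1020 × 9846.2 / 8850.2 ≈ 1134.79 mm.
Depth of field = Df − Dn = 1134.79 − 926.30 ≈ 208.49 mm.

208 mm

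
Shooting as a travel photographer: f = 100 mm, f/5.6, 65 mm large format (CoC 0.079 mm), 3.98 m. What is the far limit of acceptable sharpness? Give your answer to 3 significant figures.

Hyperfocal distance H = f²/(N·c) + f = 100²/(5.6 × 0.079) + 100 = 10000/0.4424 + 100 ≈ 22704.0 mm ≈ 22.70 m.
Far limit Df = s·(H − f)/(H − s) = 3980 × (22704.0 − 100) / (22704.0 − 3980) = 3980 × 22604.0 / 18724.0 ≈ 4804.7 mm ≈ 4.80 m.

4.80 m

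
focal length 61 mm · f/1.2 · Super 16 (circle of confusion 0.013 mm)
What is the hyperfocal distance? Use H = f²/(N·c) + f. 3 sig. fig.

239 m

Hyperfocal distance H = f²/(N·c) + f = 61²/(1.2 × 0.013) + 61 = 3721/0.0156 + 61 ≈ 238586.6 mm ≈ 239 m.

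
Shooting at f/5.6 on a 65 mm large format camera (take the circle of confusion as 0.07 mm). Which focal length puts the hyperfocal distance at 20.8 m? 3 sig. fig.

90.1 mm

From H = f²/(N·c) + f, with f ≪ H: f ≈ √(H·N·c) = √(20800 × 5.6 × 0.07) = √8153.6 ≈ 90.30 mm.
Exact: f² + N·c·f − N·c·H = 0 ⇒ f = (−N·c + √((N·c)² + 4·N·c·H))/2 = (−0.392 + √32615)/2 ≈ 90.101 mm ≈ 90.1 mm.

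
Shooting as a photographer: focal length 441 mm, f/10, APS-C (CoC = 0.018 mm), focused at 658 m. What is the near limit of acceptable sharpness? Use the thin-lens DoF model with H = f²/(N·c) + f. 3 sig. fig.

Hyperfocal distance H = f²/(N·c) + f = 441²/(10 × 0.018) + 441 = 194481/0.18 + 441 ≈ 1080891.0 mm ≈ 1081 m.
Near limit Dn = s·(H − f)/(H + s − 2f) = 658000 × (1080891.0 − 441) / (1080891.0 + 658000 − 2 × 441) = 658000 × 1080450.0 / 1738009.0 ≈ 409052 mm ≈ 409 m.

409 m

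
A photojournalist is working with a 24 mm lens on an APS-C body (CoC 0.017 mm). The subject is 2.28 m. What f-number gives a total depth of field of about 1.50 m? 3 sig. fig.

Write h = H − f = f²/(N·c). The thin-lens limits are Dn = s·h/(h + (s−f)) and Df = s·h/(h − (s−f)), so DoF = Df − Dn = 2·s·(s−f)·h / (h² − (s−f)²).
That is a quadratic in h: DoF·h² − 2·s·(s−f)·h − DoF·(s−f)² = 0 ⇒ h = (s−f)·(s + √(s² + DoF²)) / DoF = 2256 × (2280 + √(2280² + 1500²)) / 1500 = 2256 × (2280 + 2729.18) / 1500 ≈ 7533.8 mm.
Then N = f²/(c·h) = 24² / (0.017 × 7533.8) = 576 / 128.07 ≈ 4.50.

f/4.50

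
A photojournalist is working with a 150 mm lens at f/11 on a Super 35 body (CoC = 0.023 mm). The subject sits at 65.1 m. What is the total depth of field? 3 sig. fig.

Hyperfocal distance H = f²/(N·c) + f = 150²/(11 × 0.023) + 150 = 22500/0.253 + 150 ≈ 89082.8 mm ≈ 89.08 m.
Near limit Dn = s·(H − f)/(H + s − 2f) = 65100 × (89082.8 − 150) / (89082.8 + 65100 − 2 × 150) = 65100 × 88932.8 / 153882.8 ≈ 37623 mm.
Far limit Df = s·(H − f)/(H − s) = 65100 × (89082.8 − 150) / (89082.8 − 65100) = 65100 × 88932.8 / 23982.8 ≈ 241403 mm.
Depth of field = Df − Dn = 241403 − 37623 ≈ 203780 mm ≈ 204 m.

204 m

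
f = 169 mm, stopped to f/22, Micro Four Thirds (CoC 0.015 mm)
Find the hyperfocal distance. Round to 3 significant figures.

Hyperfocal distance H = f²/(N·c) + f = 169²/(22 × 0.015) + 169 = 28561/0.33 + 169 ≈ 86717.5 mm ≈ 86.7 m.

86.7 m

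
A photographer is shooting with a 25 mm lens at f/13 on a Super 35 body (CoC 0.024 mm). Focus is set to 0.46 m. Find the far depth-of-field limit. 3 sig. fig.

Hyperfocal distance H = f²/(N·c) + f = 25²/(13 × 0.024) + 25 = 625/0.312 + 25 ≈ 2028.2 mm ≈ 2.028 m.
Far limit Df = s·(H − f)/(H − s) = 460 × (2028.2 − 25) / (2028.2 − 460) = 460 × 2003.2 / 1568.2 ≈ 587.60 mm ≈ 0.588 m.

0.588 m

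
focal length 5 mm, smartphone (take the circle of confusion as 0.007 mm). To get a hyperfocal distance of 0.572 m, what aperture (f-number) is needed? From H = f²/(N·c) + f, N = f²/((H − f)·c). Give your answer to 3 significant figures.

f/6.30

Rearrange H = f²/(N·c) + f for N: N = f² / ((H − f)·c).
N = 5² / ((572 − 5) × 0.007) = 25 / 3.969 ≈ 6.30.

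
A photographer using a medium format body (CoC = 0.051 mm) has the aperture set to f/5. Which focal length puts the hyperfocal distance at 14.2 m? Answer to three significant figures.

From H = f²/(N·c) + f, with f ≪ H: f ≈ √(H·N·c) = √(14200 × 5 × 0.051) = √3621.0 ≈ 60.17 mm.
Exact: f² + N·c·f − N·c·H = 0 ⇒ f = (−N·c + √((N·c)² + 4·N·c·H))/2 = (−0.255 + √14484)/2 ≈ 60.047 mm ≈ 60.0 mm.

60.0 mm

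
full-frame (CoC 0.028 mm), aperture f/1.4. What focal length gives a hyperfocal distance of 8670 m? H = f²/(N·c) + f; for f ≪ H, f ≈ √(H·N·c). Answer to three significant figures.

583 mm

From H = f²/(N·c) + f, with f ≪ H: f ≈ √(H·N·c) = √(8670000 × 1.4 × 0.028) = √339864 ≈ 583.0 mm.
The +f correction barely moves this — solving exactly, f² + N·c·f − N·c·H = 0 ⇒ f = (−N·c + √((N·c)² + 4·N·c·H))/2 = (−0.0392 + √1359456)/2 ≈ 582.96 mm, so f ≈ 583 mm.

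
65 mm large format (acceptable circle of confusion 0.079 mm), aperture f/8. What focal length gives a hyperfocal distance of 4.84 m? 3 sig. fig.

From H = f²/(N·c) + f, with f ≪ H: f ≈ √(H·N·c) = √(4840 × 8 × 0.079) = √3058.9 ≈ 55.31 mm.
Exact: f² + N·c·f − N·c·H = 0 ⇒ f = (−N·c + √((N·c)² + 4·N·c·H))/2 = (−0.632 + √12236)/2 ≈ 54.992 mm ≈ 55.0 mm.

55.0 mm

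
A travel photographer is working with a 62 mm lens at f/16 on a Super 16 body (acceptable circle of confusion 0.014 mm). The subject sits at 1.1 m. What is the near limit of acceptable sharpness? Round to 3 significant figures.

1.04 m

Hyperfocal distance H = f²/(N·c) + f = 62²/(16 × 0.014) + 62 = 3844/0.224 + 62 ≈ 17222.7 mm ≈ 17.22 m.
Near limit Dn = s·(H − f)/(H + s − 2f) = 1100 × (17222.7 − 62) / (17222.7 + 1100 − 2 × 62) = 1100 × 17160.7 / 18198.7 ≈ 1037.3 mm ≈ 1.04 m.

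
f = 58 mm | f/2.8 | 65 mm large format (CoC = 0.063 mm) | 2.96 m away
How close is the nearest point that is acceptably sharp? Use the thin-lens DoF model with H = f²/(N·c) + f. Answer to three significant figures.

Hyperfocal distance H = f²/(N·c) + f = 58²/(2.8 × 0.063) + 58 = 3364/0.1764 + 58 ≈ 19128.3 mm ≈ 19.13 m.
Near limit Dn = s·(H − f)/(H + s − 2f) = 2960 × (19128.3 − 58) / (19128.3 + 2960 − 2 × 58) = 2960 × 19070.3 / 21972.3 ≈ 2569.1 mm ≈ 2.57 m.

2.57 m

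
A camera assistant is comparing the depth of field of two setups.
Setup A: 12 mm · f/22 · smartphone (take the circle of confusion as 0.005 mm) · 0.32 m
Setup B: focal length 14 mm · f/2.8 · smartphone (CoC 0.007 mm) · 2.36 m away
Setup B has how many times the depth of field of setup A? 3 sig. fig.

Setup A: H = 12²/(22×0.005) + 12 ≈ 1321.1 mm; DoF = Df − Dn = 418.45 − 259.05 ≈ 159.40 mm.
Setup B: H = 14²/(2.8×0.007) + 14 ≈ 10014.0 mm; DoF = Df − Dn = 3083.4 − 1911.6 ≈ 1171.8 mm.
Ratio = 1171.8 / 159.40 ≈ 7.35.

7.35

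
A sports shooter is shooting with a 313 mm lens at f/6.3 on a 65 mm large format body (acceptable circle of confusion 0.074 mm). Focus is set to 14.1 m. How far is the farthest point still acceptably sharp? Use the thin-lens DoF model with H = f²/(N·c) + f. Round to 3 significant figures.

15.1 m

Hyperfocal distance H = f²/(N·c) + f = 313²/(6.3 × 0.074) + 313 = 97969/0.4662 + 313 ≈ 210456.7 mm ≈ 210.5 m.
Far limit Df = s·(H − f)/(H − s) = 14100 × (210456.7 − 313) / (210456.7 − 14100) = 14100 × 210143.7 / 196356.7 ≈ 15090 mm ≈ 15.1 m.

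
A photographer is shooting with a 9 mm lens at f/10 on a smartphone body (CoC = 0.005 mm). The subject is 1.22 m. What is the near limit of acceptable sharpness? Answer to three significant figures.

0.698 m

Hyperfocal distance H = f²/(N·c) + f = 9²/(10 × 0.005) + 9 = 81/0.05 + 9 ≈ 1629.0 mm ≈ 1.629 m.
Near limit Dn = s·(H − f)/(H + s − 2f) = 1220 × (1629.0 − 9) / (1629.0 + 1220 − 2 × 9) = 1220 × 1620.0 / 2831.0 ≈ 698.13 mm ≈ 0.698 m.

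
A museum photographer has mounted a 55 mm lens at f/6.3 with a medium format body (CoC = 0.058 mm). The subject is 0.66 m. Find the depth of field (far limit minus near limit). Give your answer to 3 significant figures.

Hyperfocal distance H = f²/(N·c) + f = 55²/(6.3 × 0.058) + 55 = 3025/0.3654 + 55 ≈ 8333.6 mm ≈ 8.334 m.
Near limit Dn = s·(H − f)/(H + s − 2f) = 660 × (8333.6 − 55) / (8333.6 + 660 − 2 × 55) = 660 × 8278.6 / 8883.6 ≈ 615.052 mm.
Far limit Df = s·(H − f)/(H − s) = 660 × (8333.6 − 55) / (8333.6 − 660) = 660 × 8278.6 / 7673.6 ≈ 712.036 mm.
Depth of field = Df − Dn = 712.036 − 615.052 ≈ 96.984 mm.

97.0 mm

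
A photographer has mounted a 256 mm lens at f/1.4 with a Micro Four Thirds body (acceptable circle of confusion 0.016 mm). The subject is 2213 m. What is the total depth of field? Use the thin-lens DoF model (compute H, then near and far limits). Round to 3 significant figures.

7820 m

Hyperfocal distance H = f²/(N·c) + f = 256²/(1.4 × 0.016) + 256 = 65536/0.0224 + 256 ≈ 2925970.3 mm ≈ 2926 m.
Near limit Dn = s·(H − f)/(H + s − 2f) = 2213000 × (2925970.3 − 256) / (2925970.3 + 2213000 − 2 × 256) = 2213000 × 2925714.3 / 5138458.3 ≈ 1260029 mm.
Far limit Df = s·(H − f)/(H − s) = 2213000 × (2925970.3 − 256) / (2925970.3 − 2213000) = 2213000 × 2925714.3 / 712970.3 ≈ 9081172 mm.
Depth of field = Df − Dn = 9081172 − 1260029 ≈ 7821143 mm ≈ 7820 m.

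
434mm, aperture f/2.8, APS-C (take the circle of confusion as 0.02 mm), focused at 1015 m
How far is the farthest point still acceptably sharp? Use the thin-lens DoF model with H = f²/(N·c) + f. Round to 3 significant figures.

Hyperfocal distance H = f²/(N·c) + f = 434²/(2.8 × 0.02) + 434 = 188356/0.056 + 434 ≈ 3363934.0 mm ≈ 3364 m.
Far limit Df = s·(H − f)/(H − s) = 1015000 × (3363934.0 − 434) / (3363934.0 − 1015000) = 1015000 × 3363500.0 / 2348934.0 ≈ 1453405 mm ≈ 1450 m.

1450 m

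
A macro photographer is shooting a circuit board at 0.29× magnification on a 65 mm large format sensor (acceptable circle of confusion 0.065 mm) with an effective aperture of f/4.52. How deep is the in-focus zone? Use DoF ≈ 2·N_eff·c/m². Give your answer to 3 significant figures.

At magnification m, DoF ≈ 2·N_eff·c/m² = 2 × 4.52 × 0.065 / 0.29² = 0.5876 / 0.0841 ≈ 6.99 mm.

6.99 mm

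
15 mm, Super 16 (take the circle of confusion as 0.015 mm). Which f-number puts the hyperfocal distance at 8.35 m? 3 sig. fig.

f/1.80

Rearrange H = f²/(N·c) + f for N: N = f² / ((H − f)·c).
N = 15² / ((8350 − 15) × 0.015) = 225 / 125.0 ≈ 1.80.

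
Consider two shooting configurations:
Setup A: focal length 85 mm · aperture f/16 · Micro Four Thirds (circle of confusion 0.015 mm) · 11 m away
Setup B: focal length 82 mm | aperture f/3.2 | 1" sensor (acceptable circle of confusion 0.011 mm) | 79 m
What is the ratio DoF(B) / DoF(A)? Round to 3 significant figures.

8.57

Setup A: H = 85²/(16×0.015) + 85 ≈ 30189.2 mm; DoF = Df − Dn = 17256.9 − 8073.0 ≈ 9183.9 mm.
Setup B: H = 82²/(3.2×0.011) + 82 ≈ 191104.7 mm; DoF = Df − Dn = 134613 − 55904 ≈ 78709 mm.
Ratio = 78709 / 9183.9 ≈ 8.57.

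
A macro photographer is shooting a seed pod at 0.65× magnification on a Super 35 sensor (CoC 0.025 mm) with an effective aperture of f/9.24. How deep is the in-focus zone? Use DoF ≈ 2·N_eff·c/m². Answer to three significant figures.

1.09 mm

At magnification m, DoF ≈ 2·N_eff·c/m² = 2 × 9.24 × 0.025 / 0.65² = 0.462 / 0.4225 ≈ 1.09 mm.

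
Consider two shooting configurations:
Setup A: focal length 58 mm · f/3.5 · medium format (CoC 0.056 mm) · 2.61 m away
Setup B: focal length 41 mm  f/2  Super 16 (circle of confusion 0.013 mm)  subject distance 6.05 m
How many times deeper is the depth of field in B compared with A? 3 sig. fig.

Setup A: H = 58²/(3.5×0.056) + 58 ≈ 17221.3 mm; DoF = Df − Dn = 3065.86 − 2272.15 ≈ 793.71 mm.
Setup B: H = 41²/(2×0.013) + 41 ≈ 64694.8 mm; DoF = Df − Dn = 6669.9 − 5535.5 ≈ 1134.4 mm.
Ratio = 1134.4 / 793.71 ≈ 1.43.

1.43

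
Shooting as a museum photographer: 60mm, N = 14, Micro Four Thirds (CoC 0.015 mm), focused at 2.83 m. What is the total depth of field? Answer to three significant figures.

Hyperfocal distance H = f²/(N·c) + f = 60²/(14 × 0.015) + 60 = 3600/0.21 + 60 ≈ 17202.9 mm ≈ 17.20 m.
Near limit Dn = s·(H − f)/(H + s − 2f) = 2830 × (17202.9 − 60) / (17202.9 + 2830 − 2 × 60) = 2830 × 17142.9 / 19912.9 ≈ 2436.33 mm.
Far limit Df = s·(H − f)/(H − s) = 2830 × (17202.9 − 60) / (17202.9 − 2830) = 2830 × 17142.9 / 14372.9 ≈ 3375.41 mm.
Depth of field = Df − Dn = 3375.41 − 2436.33 ≈ 939.08 mm ≈ 0.939 m.

0.939 m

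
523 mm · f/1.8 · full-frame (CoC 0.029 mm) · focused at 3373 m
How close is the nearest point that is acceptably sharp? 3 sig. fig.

2050 m

Hyperfocal distance H = f²/(N·c) + f = 523²/(1.8 × 0.029) + 523 = 273529/0.0522 + 523 ≈ 5240542.2 mm ≈ 5241 m.
Near limit Dn = s·(H − f)/(H + s − 2f) = 3373000 × (5240542.2 − 523) / (5240542.2 + 3373000 − 2 × 523) = 3373000 × 5240019.2 / 8612496.2 ≈ 2052202 mm ≈ 2050 m.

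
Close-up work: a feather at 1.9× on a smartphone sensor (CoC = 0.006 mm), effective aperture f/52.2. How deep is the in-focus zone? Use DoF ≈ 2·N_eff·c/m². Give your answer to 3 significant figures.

At magnification m, DoF ≈ 2·N_eff·c/m² = 2 × 52.2 × 0.006 / 1.9² = 0.6264 / 3.61 ≈ 0.174 mm.

0.174 mm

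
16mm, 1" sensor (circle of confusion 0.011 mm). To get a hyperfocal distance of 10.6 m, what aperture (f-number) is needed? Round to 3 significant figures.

Rearrange H = f²/(N·c) + f for N: N = f² / ((H − f)·c).
N = 16² / ((10600 − 16) × 0.011) = 256 / 116.4 ≈ 2.20.

f/2.20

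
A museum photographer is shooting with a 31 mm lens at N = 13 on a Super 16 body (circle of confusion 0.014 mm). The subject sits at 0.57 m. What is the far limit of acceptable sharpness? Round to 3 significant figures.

0.635 m

Hyperfocal distance H = f²/(N·c) + f = 31²/(13 × 0.014) + 31 = 961/0.182 + 31 ≈ 5311.2 mm ≈ 5.311 m.
Far limit Df = s·(H − f)/(H − s) = 570 × (5311.2 − 31) / (5311.2 − 570) = 570 × 5280.2 / 4741.2 ≈ 634.80 mm ≈ 0.635 m.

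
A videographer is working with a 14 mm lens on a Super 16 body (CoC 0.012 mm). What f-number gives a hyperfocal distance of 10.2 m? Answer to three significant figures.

f/1.60

Rearrange H = f²/(N·c) + f for N: N = f² / ((H − f)·c).
N = 14² / ((10200 − 14) × 0.012) = 196 / 122.2 ≈ 1.60.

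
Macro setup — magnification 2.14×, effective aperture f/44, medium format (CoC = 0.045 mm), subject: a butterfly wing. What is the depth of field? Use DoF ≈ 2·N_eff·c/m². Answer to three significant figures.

0.865 mm

At magnification m, DoF ≈ 2·N_eff·c/m² = 2 × 44 × 0.045 / 2.14² = 3.96 / 4.58 ≈ 0.865 mm.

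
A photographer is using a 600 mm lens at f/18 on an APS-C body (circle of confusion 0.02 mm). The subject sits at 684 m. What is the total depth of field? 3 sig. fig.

Hyperfocal distance H = f²/(N·c) + f = 600²/(18 × 0.02) + 600 = 360000/0.36 + 600 ≈ 1000600.0 mm ≈ 1001 m.
Near limit Dn = s·(H − f)/(H + s − 2f) = 684000 × (1000600.0 − 600) / (1000600.0 + 684000 − 2 × 600) = 684000 × 1000000.0 / 1683400.0 ≈ 406321 mm.
Far limit Df = s·(H − f)/(H − s) = 684000 × (1000600.0 − 600) / (1000600.0 − 684000) = 684000 × 1000000.0 / 316600.0 ≈ 2160455 mm.
Depth of field = Df − Dn = 2160455 − 406321 ≈ 1754134 mm ≈ 1750 m.

1750 m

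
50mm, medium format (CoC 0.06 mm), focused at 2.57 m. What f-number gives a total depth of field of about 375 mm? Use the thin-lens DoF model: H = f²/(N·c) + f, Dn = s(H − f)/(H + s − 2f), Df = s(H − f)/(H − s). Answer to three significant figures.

Write h = H − f = f²/(N·c). The thin-lens limits are Dn = s·h/(h + (s−f)) and Df = s·h/(h − (s−f)), so DoF = Df − Dn = 2·s·(s−f)·h / (h² − (s−f)²).
That is a quadratic in h: DoF·h² − 2·s·(s−f)·h − DoF·(s−f)² = 0 ⇒ h = (s−f)·(s + √(s² + DoF²)) / DoF = 2520 × (2570 + √(2570² + 375²)) / 375 = 2520 × (2570 + 2597.21) / 375 ≈ 34724 mm.
Then N = f²/(c·h) = 50² / (0.06 × 34724) = 2500 / 2083.4 ≈ 1.20.

f/1.20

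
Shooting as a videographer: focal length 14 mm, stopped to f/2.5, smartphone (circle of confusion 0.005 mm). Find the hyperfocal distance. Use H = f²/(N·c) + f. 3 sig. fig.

Hyperfocal distance H = f²/(N·c) + f = 14²/(2.5 × 0.005) + 14 = 196/0.0125 + 14 ≈ 15694.0 mm ≈ 15.7 m.

15.7 m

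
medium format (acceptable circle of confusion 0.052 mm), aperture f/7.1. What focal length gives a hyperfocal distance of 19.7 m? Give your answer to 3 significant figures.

85.1 mm

From H = f²/(N·c) + f, with f ≪ H: f ≈ √(H·N·c) = √(19700 × 7.1 × 0.052) = √7273.2 ≈ 85.28 mm.
Exact: f² + N·c·f − N·c·H = 0 ⇒ f = (−N·c + √((N·c)² + 4·N·c·H))/2 = (−0.3692 + √29093)/2 ≈ 85.099 mm ≈ 85.1 mm.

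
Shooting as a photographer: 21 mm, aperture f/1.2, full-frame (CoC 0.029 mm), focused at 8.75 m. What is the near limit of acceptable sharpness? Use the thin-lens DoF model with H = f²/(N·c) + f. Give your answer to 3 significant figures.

Hyperfocal distance H = f²/(N·c) + f = 21²/(1.2 × 0.029) + 21 = 441/0.0348 + 21 ≈ 12693.4 mm ≈ 12.69 m.
Near limit Dn = s·(H − f)/(H + s − 2f) = 8750 × (12693.4 − 21) / (12693.4 + 8750 − 2 × 21) = 8750 × 12672.4 / 21401.4 ≈ 5181.1 mm ≈ 5.18 m.

5.18 m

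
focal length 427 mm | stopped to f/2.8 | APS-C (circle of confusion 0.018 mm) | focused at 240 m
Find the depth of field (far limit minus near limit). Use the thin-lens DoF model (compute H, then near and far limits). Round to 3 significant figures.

Hyperfocal distance H = f²/(N·c) + f = 427²/(2.8 × 0.018) + 427 = 182329/0.0504 + 427 ≈ 3618065.9 mm ≈ 3618 m.
Near limit Dn = s·(H − f)/(H + s − 2f) = 240000 × (3618065.9 − 427) / (3618065.9 + 240000 − 2 × 427) = 240000 × 3617638.9 / 3857211.9 ≈ 225094 mm.
Far limit Df = s·(H − f)/(H − s) = 240000 × (3618065.9 − 427) / (3618065.9 − 240000) = 240000 × 3617638.9 / 3378065.9 ≈ 257021 mm.
Depth of field = Df − Dn = 257021 − 225094 ≈ 31927 mm ≈ 31.9 m.

31.9 m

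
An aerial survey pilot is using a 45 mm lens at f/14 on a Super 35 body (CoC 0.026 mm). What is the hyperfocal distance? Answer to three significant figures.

Hyperfocal distance H = f²/(N·c) + f = 45²/(14 × 0.026) + 45 = 2025/0.364 + 45 ≈ 5608.2 mm ≈ 5.61 m.

5.61 m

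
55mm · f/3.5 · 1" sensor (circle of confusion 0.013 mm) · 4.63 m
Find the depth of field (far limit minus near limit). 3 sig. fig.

0.640 m

Hyperfocal distance H = f²/(N·c) + f = 55²/(3.5 × 0.013) + 55 = 3025/0.0455 + 55 ≈ 66538.5 mm ≈ 66.54 m.
Near limit Dn = s·(H − f)/(H + s − 2f) = 4630 × (66538.5 − 55) / (66538.5 + 4630 − 2 × 55) = 4630 × 66483.5 / 71058.5 ≈ 4331.90 mm.
Far limit Df = s·(H − f)/(H − s) = 4630 × (66538.5 − 55) / (66538.5 − 4630) = 4630 × 66483.5 / 61908.5 ≈ 4972.15 mm.
Depth of field = Df − Dn = 4972.15 − 4331.90 ≈ 640.25 mm ≈ 0.640 m.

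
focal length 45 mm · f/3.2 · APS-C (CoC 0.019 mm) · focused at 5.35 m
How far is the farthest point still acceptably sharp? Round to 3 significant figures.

6.36 m

Hyperfocal distance H = f²/(N·c) + f = 45²/(3.2 × 0.019) + 45 = 2025/0.0608 + 45 ≈ 33350.9 mm ≈ 33.35 m.
Far limit Df = s·(H − f)/(H − s) = 5350 × (33350.9 − 45) / (33350.9 − 5350) = 5350 × 33305.9 / 28000.9 ≈ 6363.6 mm ≈ 6.36 m.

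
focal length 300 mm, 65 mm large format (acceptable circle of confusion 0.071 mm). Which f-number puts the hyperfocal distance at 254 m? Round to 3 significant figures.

f/5

Rearrange H = f²/(N·c) + f for N: N = f² / ((H − f)·c).
N = 300² / ((254000 − 300) × 0.071) = 90000 / 18013 ≈ 5.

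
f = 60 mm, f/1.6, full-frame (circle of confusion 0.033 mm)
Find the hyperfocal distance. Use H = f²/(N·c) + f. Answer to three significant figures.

Hyperfocal distance H = f²/(N·c) + f = 60²/(1.6 × 0.033) + 60 = 3600/0.0528 + 60 ≈ 68241.8 mm ≈ 68.2 m.

68.2 m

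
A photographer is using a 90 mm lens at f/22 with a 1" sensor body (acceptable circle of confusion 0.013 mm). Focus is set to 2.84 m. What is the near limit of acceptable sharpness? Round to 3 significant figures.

2.59 m

Hyperfocal distance H = f²/(N·c) + f = 90²/(22 × 0.013) + 90 = 8100/0.286 + 90 ≈ 28411.7 mm ≈ 28.41 m.
Near limit Dn = s·(H − f)/(H + s − 2f) = 2840 × (28411.7 − 90) / (28411.7 + 2840 − 2 × 90) = 2840 × 28321.7 / 31071.7 ≈ 2588.6 mm ≈ 2.59 m.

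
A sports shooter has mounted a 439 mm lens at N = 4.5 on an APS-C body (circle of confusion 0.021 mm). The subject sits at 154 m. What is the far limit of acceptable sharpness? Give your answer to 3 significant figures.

Hyperfocal distance H = f²/(N·c) + f = 439²/(4.5 × 0.021) + 439 = 192721/0.0945 + 439 ≈ 2039814.7 mm ≈ 2040 m.
Far limit Df = s·(H − f)/(H − s) = 154000 × (2039814.7 − 439) / (2039814.7 − 154000) = 154000 × 2039375.7 / 1885814.7 ≈ 166540 mm ≈ 167 m.

167 m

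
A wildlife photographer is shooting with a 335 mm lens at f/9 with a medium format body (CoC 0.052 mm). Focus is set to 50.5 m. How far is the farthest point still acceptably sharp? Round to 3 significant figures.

63.9 m

Hyperfocal distance H = f²/(N·c) + f = 335²/(9 × 0.052) + 335 = 112225/0.468 + 335 ≈ 240132.0 mm ≈ 240.1 m.
Far limit Df = s·(H − f)/(H − s) = 50500 × (240132.0 − 335) / (240132.0 − 50500) = 50500 × 239797.0 / 189632.0 ≈ 63859 mm ≈ 63.9 m.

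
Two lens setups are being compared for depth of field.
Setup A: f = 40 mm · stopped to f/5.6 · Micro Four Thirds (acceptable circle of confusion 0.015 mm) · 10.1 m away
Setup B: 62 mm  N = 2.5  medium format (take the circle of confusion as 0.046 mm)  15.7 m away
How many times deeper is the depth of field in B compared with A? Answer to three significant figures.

1.27

Setup A: H = 40²/(5.6×0.015) + 40 ≈ 19087.6 mm; DoF = Df − Dn = 21405 − 6609 ≈ 14796 mm.
Setup B: H = 62²/(2.5×0.046) + 62 ≈ 33488.1 mm; DoF = Df − Dn = 29502 − 10696 ≈ 18806 mm.
Ratio = 18806 / 14796 ≈ 1.27.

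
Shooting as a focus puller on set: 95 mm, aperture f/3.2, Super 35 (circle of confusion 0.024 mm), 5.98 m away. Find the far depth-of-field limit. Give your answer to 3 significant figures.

Hyperfocal distance H = f²/(N·c) + f = 95²/(3.2 × 0.024) + 95 = 9025/0.0768 + 95 ≈ 117608.0 mm ≈ 117.6 m.
Far limit Df = s·(H − f)/(H − s) = 5980 × (117608.0 − 95) / (117608.0 − 5980) = 5980 × 117513.0 / 111628.0 ≈ 6295.3 mm ≈ 6.30 m.

6.30 m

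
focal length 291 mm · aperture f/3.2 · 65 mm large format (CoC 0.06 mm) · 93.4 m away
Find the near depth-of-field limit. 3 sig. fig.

77.1 m

Hyperfocal distance H = f²/(N·c) + f = 291²/(3.2 × 0.06) + 291 = 84681/0.192 + 291 ≈ 441337.9 mm ≈ 441.3 m.
Near limit Dn = s·(H − f)/(H + s − 2f) = 93400 × (441337.9 − 291) / (441337.9 + 93400 − 2 × 291) = 93400 × 441046.9 / 534155.9 ≈ 77119 mm ≈ 77.1 m.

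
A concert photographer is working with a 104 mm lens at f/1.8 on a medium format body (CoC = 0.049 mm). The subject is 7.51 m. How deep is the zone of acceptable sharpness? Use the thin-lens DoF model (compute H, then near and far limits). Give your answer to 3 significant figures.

0.910 m

Hyperfocal distance H = f²/(N·c) + f = 104²/(1.8 × 0.049) + 104 = 10816/0.0882 + 104 ≈ 122734.4 mm ≈ 122.7 m.
Near limit Dn = s·(H − f)/(H + s − 2f) = 7510 × (122734.4 − 104) / (122734.4 + 7510 − 2 × 104) = 7510 × 122630.4 / 130036.4 ≈ 7082.28 mm.
Far limit Df = s·(H − f)/(H − s) = 7510 × (122734.4 − 104) / (122734.4 − 7510) = 7510 × 122630.4 / 115224.4 ≈ 7992.70 mm.
Depth of field = Df − Dn = 7992.70 − 7082.28 ≈ 910.42 mm ≈ 0.910 m.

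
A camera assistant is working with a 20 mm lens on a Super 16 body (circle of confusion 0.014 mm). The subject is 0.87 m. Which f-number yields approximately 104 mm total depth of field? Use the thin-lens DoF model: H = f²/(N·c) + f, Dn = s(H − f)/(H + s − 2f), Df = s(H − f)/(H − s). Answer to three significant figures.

Write h = H − f = f²/(N·c). The thin-lens limits are Dn = s·h/(h + (s−f)) and Df = s·h/(h − (s−f)), so DoF = Df − Dn = 2·s·(s−f)·h / (h² − (s−f)²).
That is a quadratic in h: DoF·h² − 2·s·(s−f)·h − DoF·(s−f)² = 0 ⇒ h = (s−f)·(s + √(s² + DoF²)) / DoF = 850 × (870 + √(870² + 104²)) / 104 = 850 × (870 + 876.194) / 104 ≈ 14272 mm.
Then N = f²/(c·h) = 20² / (0.014 × 14272) = 400 / 199.80 ≈ 2.00.

f/2.00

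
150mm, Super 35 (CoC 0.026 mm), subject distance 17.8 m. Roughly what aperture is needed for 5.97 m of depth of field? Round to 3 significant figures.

f/8

Write h = H − f = f²/(N·c). The thin-lens limits are Dn = s·h/(h + (s−f)) and Df = s·h/(h − (s−f)), so DoF = Df − Dn = 2·s·(s−f)·h / (h² − (s−f)²).
That is a quadratic in h: DoF·h² − 2·s·(s−f)·h − DoF·(s−f)² = 0 ⇒ h = (s−f)·(s + √(s² + DoF²)) / DoF = 17650 × (17800 + √(17800² + 5970²)) / 5970 = 17650 × (17800 + 18774.5) / 5970 ≈ 108131 mm.
Then N = f²/(c·h) = 150² / (0.026 × 108131) = 22500 / 2811.4 ≈ 8.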